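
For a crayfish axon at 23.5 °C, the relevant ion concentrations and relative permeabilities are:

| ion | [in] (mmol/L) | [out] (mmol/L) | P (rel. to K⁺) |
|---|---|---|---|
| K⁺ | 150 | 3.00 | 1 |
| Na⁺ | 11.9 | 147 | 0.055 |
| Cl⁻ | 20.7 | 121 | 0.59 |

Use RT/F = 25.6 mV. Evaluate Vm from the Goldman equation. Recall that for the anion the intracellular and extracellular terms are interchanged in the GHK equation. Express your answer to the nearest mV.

-58 mV

Vm = 25.6 · ln[(Σ P·[cation]ₒ + Σ P·[anion]ᵢ) / (Σ P·[cation]ᵢ + Σ P·[anion]ₒ)]
Numerator = 1×3.00 + 0.055×147 + 0.59×20.7 = 23.3
Denominator = 1×150 + 0.055×11.9 + 0.59×121 = 222
Vm = 25.6 · ln(0.10492) = 25.6 × (-2.2545) = -57.72 mV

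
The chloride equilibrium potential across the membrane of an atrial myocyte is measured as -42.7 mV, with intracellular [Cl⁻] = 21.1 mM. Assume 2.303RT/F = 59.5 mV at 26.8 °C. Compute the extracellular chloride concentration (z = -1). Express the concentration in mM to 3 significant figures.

110 mM

Nernst: E = (59.5/-1) · log₁₀([out]/[in]), so log₁₀([out]/[in]) = -42.7 × -1 / 59.5 = 0.7176.
[out]/[in] = 10^(0.7176) = 5.22.
[out] = 5.22 × 21.1 = 110.1 mM.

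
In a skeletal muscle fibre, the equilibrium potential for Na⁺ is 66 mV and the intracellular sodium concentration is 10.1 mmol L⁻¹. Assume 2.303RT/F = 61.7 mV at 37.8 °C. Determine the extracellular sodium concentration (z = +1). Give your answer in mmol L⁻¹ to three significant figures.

Nernst: E = (61.7/1) · log₁₀([out]/[in]), so log₁₀([out]/[in]) = 66.0 × 1 / 61.7 = 1.0697.
[out]/[in] = 10^(1.0697) = 11.74.
[out] = 11.74 × 10.1 = 118.6 mmol L⁻¹.

119 mmol L⁻¹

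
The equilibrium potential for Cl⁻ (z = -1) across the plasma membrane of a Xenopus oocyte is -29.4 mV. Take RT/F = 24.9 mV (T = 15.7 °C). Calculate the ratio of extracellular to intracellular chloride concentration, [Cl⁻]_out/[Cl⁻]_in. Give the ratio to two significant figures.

3.3

ln([out]/[in]) = E·z/(24.9) = -29.4 × -1 / 24.9 = 1.1807
[out]/[in] = e^(1.1807) = 3.257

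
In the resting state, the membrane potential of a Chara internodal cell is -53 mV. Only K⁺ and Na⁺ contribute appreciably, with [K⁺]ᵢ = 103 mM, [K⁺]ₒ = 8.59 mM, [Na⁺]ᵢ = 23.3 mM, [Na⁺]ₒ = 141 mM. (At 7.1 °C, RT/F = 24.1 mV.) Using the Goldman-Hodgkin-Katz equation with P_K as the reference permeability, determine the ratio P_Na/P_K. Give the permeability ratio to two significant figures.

Let α = P_Na/P_K. GHK: Vm = 24.1·ln[(Kₒ + α·Naₒ)/(Kᵢ + α·Naᵢ)].
e^(Vm/24.1) = e^(-53.0/24.1) = 0.1109
So 0.1109·(Kᵢ + α·Naᵢ) = Kₒ + α·Naₒ → α = (0.1109·103.0 − 8.59) / (141.0 − 0.1109·23.3)
α = (11.42 − 8.59) / (141.0 − 2.584) = 2.832/138.4 = 0.02046

0.020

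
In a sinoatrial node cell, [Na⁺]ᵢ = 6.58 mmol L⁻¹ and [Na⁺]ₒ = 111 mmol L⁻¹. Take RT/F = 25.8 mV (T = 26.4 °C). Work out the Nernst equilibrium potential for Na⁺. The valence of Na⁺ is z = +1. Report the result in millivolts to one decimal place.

E = (25.8/z) · ln([Na⁺]_out/[Na⁺]_in) with z = +1.
= (25.8/1) · ln(111/6.58) = 25.80 · ln(16.87)
= 25.80 · (2.8255) = 72.90 mV

72.9 mV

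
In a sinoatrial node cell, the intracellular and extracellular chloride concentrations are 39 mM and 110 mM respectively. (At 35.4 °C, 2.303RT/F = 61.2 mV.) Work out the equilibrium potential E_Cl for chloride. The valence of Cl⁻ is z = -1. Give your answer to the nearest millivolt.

E = (61.2/z) · log₁₀([Cl⁻]_out/[Cl⁻]_in) with z = -1.
For an anion, dividing by z = -1 reverses the sign.
= (61.2/-1) · log₁₀(110/39) = -61.20 · log₁₀(2.821)
= -61.20 · (0.4503) = -27.56 mV

-28 mV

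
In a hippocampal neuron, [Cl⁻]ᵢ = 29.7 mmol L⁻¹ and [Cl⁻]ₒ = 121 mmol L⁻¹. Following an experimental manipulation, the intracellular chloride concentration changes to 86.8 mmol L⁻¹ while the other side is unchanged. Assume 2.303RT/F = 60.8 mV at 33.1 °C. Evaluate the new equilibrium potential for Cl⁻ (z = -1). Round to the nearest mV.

After the shift: [Cl⁻]_out = 121, [Cl⁻]_in = 86.8 mmol L⁻¹.
E_new = (60.8/-1)·log₁₀(121/86.8) = -60.80 · (0.1443) = -8.77 mV

-9 mV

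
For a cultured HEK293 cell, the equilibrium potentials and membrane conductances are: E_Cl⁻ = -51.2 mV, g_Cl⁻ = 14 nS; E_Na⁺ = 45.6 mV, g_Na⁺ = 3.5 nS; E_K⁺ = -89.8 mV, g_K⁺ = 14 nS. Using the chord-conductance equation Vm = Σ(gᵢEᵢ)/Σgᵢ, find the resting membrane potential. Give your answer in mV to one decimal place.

Σ gᵢEᵢ = 14·(-51.2) + 3.5·(45.6) + 14·(-89.8) = -1814.40
Σ gᵢ = 14 + 3.5 + 14 = 31.5
Vm = -1814.40 / 31.5 = -57.60 mV

-57.6 mV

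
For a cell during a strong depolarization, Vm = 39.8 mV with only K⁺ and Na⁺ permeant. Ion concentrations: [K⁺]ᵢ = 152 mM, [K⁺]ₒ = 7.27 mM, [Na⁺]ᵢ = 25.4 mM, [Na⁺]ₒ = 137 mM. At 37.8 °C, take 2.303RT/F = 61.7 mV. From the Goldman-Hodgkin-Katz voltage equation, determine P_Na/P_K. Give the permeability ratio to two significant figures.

Let α = P_Na/P_K. GHK: Vm = 61.7·log₁₀[(Kₒ + α·Naₒ)/(Kᵢ + α·Naᵢ)].
10^(Vm/61.7) = 10^(39.8/61.7) = 4.4163
So 4.4163·(Kᵢ + α·Naᵢ) = Kₒ + α·Naₒ → α = (4.4163·152.0 − 7.27) / (137.0 − 4.4163·25.4)
α = (671.3 − 7.27) / (137.0 − 112.2) = 664/24.83 = 26.75

27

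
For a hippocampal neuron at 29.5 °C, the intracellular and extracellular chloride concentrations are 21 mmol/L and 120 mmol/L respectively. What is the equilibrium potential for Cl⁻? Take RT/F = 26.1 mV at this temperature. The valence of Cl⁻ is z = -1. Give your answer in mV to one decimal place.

-45.5 mV

E = (26.1/z) · ln([Cl⁻]_out/[Cl⁻]_in) with z = -1.
For an anion, dividing by z = -1 reverses the sign.
= (26.1/-1) · ln(120/21) = -26.10 · ln(5.714)
= -26.10 · (1.7430) = -45.49 mV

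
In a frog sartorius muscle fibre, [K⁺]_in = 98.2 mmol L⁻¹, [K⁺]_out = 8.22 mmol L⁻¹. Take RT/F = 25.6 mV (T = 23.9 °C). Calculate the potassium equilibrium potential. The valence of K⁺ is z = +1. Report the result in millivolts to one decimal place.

-63.5 mV

E = (25.6/z) · ln([K⁺]_out/[K⁺]_in) with z = +1.
= (25.6/1) · ln(8.22/98.2) = 25.60 · ln(0.08371)
= 25.60 · (-2.4804) = -63.50 mV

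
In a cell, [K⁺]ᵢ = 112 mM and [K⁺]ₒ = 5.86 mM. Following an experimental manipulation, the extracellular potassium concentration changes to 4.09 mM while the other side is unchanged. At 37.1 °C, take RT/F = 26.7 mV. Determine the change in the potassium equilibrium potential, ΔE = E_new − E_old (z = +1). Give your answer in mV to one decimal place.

-9.6 mV

E_old = (26.7/1)·ln(5.86/112) = -78.77 mV
E_new = (26.7/1)·ln(4.09/112) = -88.38 mV
ΔE = -88.38 − (-78.77) = -9.60 mV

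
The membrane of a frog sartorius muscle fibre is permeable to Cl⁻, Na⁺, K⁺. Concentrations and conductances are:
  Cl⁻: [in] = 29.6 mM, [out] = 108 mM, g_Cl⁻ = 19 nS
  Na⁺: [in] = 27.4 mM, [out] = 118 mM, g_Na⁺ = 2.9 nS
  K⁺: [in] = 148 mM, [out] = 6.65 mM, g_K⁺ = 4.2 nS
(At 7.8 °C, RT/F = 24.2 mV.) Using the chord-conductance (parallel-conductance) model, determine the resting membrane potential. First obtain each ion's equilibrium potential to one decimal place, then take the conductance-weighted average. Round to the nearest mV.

-31 mV

E_Cl⁻ = (24.2/-1)·ln(108/29.6) = -31.3 mV
E_Na⁺ = (24.2/1)·ln(118/27.4) = 35.3 mV
E_K⁺ = (24.2/1)·ln(6.65/148) = -75.1 mV
Vm = (Σ gᵢEᵢ)/(Σ gᵢ) = (19·-31.3 + 2.9·35.3 + 4.2·-75.1) / (19 + 2.9 + 4.2)
= -807.75 / 26.1 = -30.95 mV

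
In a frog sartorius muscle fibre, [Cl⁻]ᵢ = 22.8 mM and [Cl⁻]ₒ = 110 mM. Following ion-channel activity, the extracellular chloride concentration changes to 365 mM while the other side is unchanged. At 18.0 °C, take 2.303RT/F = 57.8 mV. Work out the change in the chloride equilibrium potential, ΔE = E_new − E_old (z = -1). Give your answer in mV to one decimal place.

E_old = (57.8/-1)·log₁₀(110/22.8) = -39.50 mV
E_new = (57.8/-1)·log₁₀(365/22.8) = -69.61 mV
ΔE = -69.61 − (-39.50) = -30.11 mV

-30.1 mV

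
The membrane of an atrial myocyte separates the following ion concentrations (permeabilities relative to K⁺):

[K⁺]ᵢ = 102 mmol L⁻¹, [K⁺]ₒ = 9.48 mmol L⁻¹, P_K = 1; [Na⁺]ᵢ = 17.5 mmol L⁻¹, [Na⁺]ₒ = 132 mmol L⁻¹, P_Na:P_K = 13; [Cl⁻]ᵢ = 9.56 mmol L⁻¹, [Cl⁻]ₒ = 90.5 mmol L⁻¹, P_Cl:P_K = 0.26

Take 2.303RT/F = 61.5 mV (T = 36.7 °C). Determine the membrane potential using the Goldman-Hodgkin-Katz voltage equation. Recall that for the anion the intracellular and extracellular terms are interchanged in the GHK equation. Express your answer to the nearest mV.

Vm = 61.5 · log₁₀[(Σ P·[cation]ₒ + Σ P·[anion]ᵢ) / (Σ P·[cation]ᵢ + Σ P·[anion]ₒ)]
Numerator = 1×9.48 + 13×132 + 0.26×9.56 = 1728
Denominator = 1×102 + 13×17.5 + 0.26×90.5 = 353
Vm = 61.5 · log₁₀(4.8947) = 61.5 × (0.6897) = 42.42 mV

42 mV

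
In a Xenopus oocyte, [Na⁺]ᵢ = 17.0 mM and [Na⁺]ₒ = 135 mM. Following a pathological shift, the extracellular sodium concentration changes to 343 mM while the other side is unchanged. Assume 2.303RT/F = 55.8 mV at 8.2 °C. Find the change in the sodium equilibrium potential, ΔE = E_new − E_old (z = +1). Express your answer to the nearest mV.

23 mV

E_old = (55.8/1)·log₁₀(135/17.0) = 50.21 mV
E_new = (55.8/1)·log₁₀(343/17.0) = 72.81 mV
ΔE = 72.81 − (50.21) = 22.60 mV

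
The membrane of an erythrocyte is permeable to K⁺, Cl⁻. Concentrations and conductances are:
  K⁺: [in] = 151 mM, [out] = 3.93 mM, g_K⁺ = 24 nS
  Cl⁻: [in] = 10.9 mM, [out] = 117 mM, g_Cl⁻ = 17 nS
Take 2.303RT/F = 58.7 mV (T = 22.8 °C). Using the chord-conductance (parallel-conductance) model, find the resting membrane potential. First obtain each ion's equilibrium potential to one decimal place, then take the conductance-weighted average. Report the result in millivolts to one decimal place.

-79.5 mV

E_K⁺ = (58.7/1)·log₁₀(3.93/151) = -93.0 mV
E_Cl⁻ = (58.7/-1)·log₁₀(117/10.9) = -60.5 mV
Vm = (Σ gᵢEᵢ)/(Σ gᵢ) = (24·-93.0 + 17·-60.5) / (24 + 17)
= -3260.50 / 41 = -79.52 mV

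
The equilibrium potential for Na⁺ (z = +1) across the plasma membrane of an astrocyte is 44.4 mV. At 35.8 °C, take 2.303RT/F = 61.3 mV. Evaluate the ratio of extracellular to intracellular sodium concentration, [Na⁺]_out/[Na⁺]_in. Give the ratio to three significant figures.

5.30

log₁₀([out]/[in]) = E·z/(61.3) = 44.4 × 1 / 61.3 = 0.7243
[out]/[in] = 10^(0.7243) = 5.3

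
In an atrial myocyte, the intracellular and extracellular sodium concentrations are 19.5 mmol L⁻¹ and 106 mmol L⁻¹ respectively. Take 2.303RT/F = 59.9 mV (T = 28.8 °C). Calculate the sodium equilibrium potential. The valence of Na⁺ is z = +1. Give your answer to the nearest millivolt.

44 mV

E = (59.9/z) · log₁₀([Na⁺]_out/[Na⁺]_in) with z = +1.
= (59.9/1) · log₁₀(106/19.5) = 59.90 · log₁₀(5.436)
= 59.90 · (0.7353) = 44.04 mV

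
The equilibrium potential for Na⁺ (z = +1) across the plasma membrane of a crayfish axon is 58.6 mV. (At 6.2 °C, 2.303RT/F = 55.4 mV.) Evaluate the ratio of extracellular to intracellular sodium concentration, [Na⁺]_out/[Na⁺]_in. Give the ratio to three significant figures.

11.4

log₁₀([out]/[in]) = E·z/(55.4) = 58.6 × 1 / 55.4 = 1.0578
[out]/[in] = 10^(1.0578) = 11.42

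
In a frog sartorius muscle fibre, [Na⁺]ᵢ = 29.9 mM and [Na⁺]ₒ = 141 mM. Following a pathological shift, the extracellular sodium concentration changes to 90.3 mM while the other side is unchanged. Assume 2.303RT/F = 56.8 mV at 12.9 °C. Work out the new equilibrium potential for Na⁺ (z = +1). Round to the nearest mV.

After the shift: [Na⁺]_out = 90.3, [Na⁺]_in = 29.9 mM.
E_new = (56.8/1)·log₁₀(90.3/29.9) = 56.80 · (0.4800) = 27.26 mV

27 mV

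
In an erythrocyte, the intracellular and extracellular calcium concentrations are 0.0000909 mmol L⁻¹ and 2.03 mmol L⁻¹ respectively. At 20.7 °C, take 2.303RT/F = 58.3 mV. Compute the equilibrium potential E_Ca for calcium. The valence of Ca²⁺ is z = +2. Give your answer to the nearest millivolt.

E = (58.3/z) · log₁₀([Ca²⁺]_out/[Ca²⁺]_in) with z = +2.
= (58.3/2) · log₁₀(2.03/0.0000909) = 29.15 · log₁₀(2.233e+04)
= 29.15 · (4.3489) = 126.77 mV

127 mV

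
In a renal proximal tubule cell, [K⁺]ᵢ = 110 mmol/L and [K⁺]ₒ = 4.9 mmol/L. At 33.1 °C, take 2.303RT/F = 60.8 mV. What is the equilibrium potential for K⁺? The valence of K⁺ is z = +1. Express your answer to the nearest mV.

E = (60.8/z) · log₁₀([K⁺]_out/[K⁺]_in) with z = +1.
= (60.8/1) · log₁₀(4.9/110) = 60.80 · log₁₀(0.04455)
= 60.80 · (-1.3512) = -82.15 mV

-82 mV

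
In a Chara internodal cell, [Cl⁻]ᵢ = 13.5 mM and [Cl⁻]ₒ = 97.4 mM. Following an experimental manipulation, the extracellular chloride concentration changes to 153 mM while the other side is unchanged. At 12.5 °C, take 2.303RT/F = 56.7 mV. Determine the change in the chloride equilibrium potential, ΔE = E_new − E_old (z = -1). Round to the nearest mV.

-11 mV

E_old = (56.7/-1)·log₁₀(97.4/13.5) = -48.66 mV
E_new = (56.7/-1)·log₁₀(153/13.5) = -59.78 mV
ΔE = -59.78 − (-48.66) = -11.12 mV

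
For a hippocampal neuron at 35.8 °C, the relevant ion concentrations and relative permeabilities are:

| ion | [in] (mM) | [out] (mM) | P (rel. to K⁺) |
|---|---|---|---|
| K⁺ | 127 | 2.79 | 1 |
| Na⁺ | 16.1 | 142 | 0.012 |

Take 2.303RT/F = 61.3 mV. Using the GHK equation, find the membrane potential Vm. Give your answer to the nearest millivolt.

Vm = 61.3 · log₁₀[(Σ P·[cation]ₒ + Σ P·[anion]ᵢ) / (Σ P·[cation]ᵢ + Σ P·[anion]ₒ)]
Numerator = 1×2.79 + 0.012×142 = 4.494
Denominator = 1×127 + 0.012×16.1 = 127.2
Vm = 61.3 · log₁₀(0.035332) = 61.3 × (-1.4518) = -89.00 mV

-89 mV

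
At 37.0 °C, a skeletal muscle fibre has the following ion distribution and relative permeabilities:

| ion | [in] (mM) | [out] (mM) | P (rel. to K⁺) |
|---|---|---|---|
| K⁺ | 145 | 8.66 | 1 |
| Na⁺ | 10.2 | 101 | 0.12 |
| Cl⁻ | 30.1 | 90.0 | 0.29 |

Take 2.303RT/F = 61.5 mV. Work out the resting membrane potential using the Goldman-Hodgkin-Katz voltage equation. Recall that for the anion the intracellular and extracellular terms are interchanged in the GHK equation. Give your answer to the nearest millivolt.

Vm = 61.5 · log₁₀[(Σ P·[cation]ₒ + Σ P·[anion]ᵢ) / (Σ P·[cation]ᵢ + Σ P·[anion]ₒ)]
Numerator = 1×8.66 + 0.12×101 + 0.29×30.1 = 29.51
Denominator = 1×145 + 0.12×10.2 + 0.29×90.0 = 172.3
Vm = 61.5 · log₁₀(0.17124) = 61.5 × (-0.7664) = -47.13 mV

-47 mV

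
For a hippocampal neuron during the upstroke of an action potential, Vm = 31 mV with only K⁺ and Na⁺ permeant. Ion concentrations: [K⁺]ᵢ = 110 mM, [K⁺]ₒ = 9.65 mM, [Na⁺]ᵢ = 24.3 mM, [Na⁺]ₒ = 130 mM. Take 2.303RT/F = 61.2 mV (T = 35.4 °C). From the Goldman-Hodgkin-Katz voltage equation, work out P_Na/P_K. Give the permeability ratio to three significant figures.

Let α = P_Na/P_K. GHK: Vm = 61.2·log₁₀[(Kₒ + α·Naₒ)/(Kᵢ + α·Naᵢ)].
10^(Vm/61.2) = 10^(31.0/61.2) = 3.2102
So 3.2102·(Kᵢ + α·Naᵢ) = Kₒ + α·Naₒ → α = (3.2102·110.0 − 9.65) / (130.0 − 3.2102·24.3)
α = (353.1 − 9.65) / (130.0 − 78.01) = 343.5/51.99 = 6.606

6.61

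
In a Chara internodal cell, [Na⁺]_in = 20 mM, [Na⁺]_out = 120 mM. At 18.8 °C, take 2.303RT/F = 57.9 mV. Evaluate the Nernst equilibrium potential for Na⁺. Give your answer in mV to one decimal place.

E = (57.9/z) · log₁₀([Na⁺]_out/[Na⁺]_in) with z = +1.
= (57.9/1) · log₁₀(120/20) = 57.90 · log₁₀(6)
= 57.90 · (0.7782) = 45.05 mV

45.1 mV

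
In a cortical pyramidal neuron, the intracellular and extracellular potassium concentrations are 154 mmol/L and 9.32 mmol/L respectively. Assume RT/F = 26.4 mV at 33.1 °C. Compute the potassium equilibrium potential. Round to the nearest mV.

-74 mV

E = (26.4/z) · ln([K⁺]_out/[K⁺]_in) with z = +1.
= (26.4/1) · ln(9.32/154) = 26.40 · ln(0.06052)
= 26.40 · (-2.8048) = -74.05 mV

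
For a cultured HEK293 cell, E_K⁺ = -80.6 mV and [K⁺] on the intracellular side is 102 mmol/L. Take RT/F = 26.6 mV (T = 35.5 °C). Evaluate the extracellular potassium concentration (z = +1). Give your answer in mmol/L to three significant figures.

Nernst: E = (26.6/1) · ln([out]/[in]), so ln([out]/[in]) = -80.6 × 1 / 26.6 = -3.0301.
[out]/[in] = e^(-3.0301) = 0.04831.
[out] = 0.04831 × 102 = 4.928 mmol/L.

4.93 mmol/L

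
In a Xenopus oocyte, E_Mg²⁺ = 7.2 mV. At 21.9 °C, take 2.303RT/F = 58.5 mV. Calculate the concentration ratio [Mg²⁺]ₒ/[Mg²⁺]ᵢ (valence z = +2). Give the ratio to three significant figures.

log₁₀([out]/[in]) = E·z/(58.5) = 7.2 × 2 / 58.5 = 0.2462
[out]/[in] = 10^(0.2462) = 1.763

1.76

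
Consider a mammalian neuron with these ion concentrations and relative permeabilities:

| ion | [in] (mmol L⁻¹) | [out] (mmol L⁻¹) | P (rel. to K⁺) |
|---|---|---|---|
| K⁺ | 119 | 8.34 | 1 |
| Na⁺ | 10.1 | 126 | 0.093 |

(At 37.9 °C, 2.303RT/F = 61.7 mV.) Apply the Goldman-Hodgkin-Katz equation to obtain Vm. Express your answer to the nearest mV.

-48 mV

Vm = 61.7 · log₁₀[(Σ P·[cation]ₒ + Σ P·[anion]ᵢ) / (Σ P·[cation]ᵢ + Σ P·[anion]ₒ)]
Numerator = 1×8.34 + 0.093×126 = 20.06
Denominator = 1×119 + 0.093×10.1 = 119.9
Vm = 61.7 · log₁₀(0.16723) = 61.7 × (-0.7767) = -47.92 mV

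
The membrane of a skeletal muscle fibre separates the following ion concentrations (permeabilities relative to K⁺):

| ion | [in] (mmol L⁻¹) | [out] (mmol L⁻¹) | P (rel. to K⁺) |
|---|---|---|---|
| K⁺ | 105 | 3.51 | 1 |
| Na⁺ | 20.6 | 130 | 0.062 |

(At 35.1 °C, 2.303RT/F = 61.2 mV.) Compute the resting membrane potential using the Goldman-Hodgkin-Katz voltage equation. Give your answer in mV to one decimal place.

-58.9 mV

Vm = 61.2 · log₁₀[(Σ P·[cation]ₒ + Σ P·[anion]ᵢ) / (Σ P·[cation]ᵢ + Σ P·[anion]ₒ)]
Numerator = 1×3.51 + 0.062×130 = 11.57
Denominator = 1×105 + 0.062×20.6 = 106.3
Vm = 61.2 · log₁₀(0.10887) = 61.2 × (-0.9631) = -58.94 mV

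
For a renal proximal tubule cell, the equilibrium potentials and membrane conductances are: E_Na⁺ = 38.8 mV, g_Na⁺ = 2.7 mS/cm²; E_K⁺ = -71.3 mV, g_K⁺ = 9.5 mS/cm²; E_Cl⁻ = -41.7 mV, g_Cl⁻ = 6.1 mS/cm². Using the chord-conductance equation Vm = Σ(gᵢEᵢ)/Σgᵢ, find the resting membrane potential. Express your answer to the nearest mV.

Σ gᵢEᵢ = 2.7·(38.8) + 9.5·(-71.3) + 6.1·(-41.7) = -826.96
Σ gᵢ = 2.7 + 9.5 + 6.1 = 18.3
Vm = -826.96 / 18.3 = -45.19 mV

-45 mV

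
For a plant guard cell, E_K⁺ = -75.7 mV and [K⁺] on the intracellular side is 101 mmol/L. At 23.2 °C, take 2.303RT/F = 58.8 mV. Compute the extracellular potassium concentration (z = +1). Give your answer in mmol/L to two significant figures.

5.2 mmol/L

Nernst: E = (58.8/1) · log₁₀([out]/[in]), so log₁₀([out]/[in]) = -75.7 × 1 / 58.8 = -1.2874.
[out]/[in] = 10^(-1.2874) = 0.05159.
[out] = 0.05159 × 101 = 5.211 mmol/L.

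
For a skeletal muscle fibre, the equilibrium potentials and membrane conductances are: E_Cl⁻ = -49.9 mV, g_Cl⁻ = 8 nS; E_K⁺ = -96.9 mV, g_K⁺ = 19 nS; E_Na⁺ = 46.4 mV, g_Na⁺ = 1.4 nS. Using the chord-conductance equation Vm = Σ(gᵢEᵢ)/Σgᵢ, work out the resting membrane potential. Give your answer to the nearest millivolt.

Σ gᵢEᵢ = 8·(-49.9) + 19·(-96.9) + 1.4·(46.4) = -2175.34
Σ gᵢ = 8 + 19 + 1.4 = 28.4
Vm = -2175.34 / 28.4 = -76.60 mV

-77 mV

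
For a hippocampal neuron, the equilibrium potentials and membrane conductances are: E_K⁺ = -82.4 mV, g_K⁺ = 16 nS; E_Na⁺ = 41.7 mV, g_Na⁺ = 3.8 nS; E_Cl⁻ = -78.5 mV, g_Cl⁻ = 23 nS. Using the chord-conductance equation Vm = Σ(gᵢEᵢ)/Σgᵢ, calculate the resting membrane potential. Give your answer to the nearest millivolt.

Σ gᵢEᵢ = 16·(-82.4) + 3.8·(41.7) + 23·(-78.5) = -2965.44
Σ gᵢ = 16 + 3.8 + 23 = 42.8
Vm = -2965.44 / 42.8 = -69.29 mV

-69 mV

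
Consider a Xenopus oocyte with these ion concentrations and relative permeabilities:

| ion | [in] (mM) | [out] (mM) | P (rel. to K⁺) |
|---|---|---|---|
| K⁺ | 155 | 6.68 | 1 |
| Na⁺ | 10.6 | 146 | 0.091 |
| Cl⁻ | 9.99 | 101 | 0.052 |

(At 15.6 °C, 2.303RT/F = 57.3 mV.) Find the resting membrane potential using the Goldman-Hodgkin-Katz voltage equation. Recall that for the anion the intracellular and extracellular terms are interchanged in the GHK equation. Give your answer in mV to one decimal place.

-51.3 mV

Vm = 57.3 · log₁₀[(Σ P·[cation]ₒ + Σ P·[anion]ᵢ) / (Σ P·[cation]ᵢ + Σ P·[anion]ₒ)]
Numerator = 1×6.68 + 0.091×146 + 0.052×9.99 = 20.49
Denominator = 1×155 + 0.091×10.6 + 0.052×101 = 161.2
Vm = 57.3 · log₁₀(0.12707) = 57.3 × (-0.8960) = -51.34 mV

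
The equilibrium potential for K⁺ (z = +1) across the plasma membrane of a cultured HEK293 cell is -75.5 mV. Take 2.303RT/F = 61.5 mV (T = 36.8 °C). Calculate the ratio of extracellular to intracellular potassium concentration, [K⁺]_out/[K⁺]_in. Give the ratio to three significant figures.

log₁₀([out]/[in]) = E·z/(61.5) = -75.5 × 1 / 61.5 = -1.2276
[out]/[in] = 10^(-1.2276) = 0.0592

0.0592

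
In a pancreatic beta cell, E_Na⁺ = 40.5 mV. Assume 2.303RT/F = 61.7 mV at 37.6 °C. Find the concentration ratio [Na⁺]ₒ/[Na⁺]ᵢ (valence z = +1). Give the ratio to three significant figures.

log₁₀([out]/[in]) = E·z/(61.7) = 40.5 × 1 / 61.7 = 0.6564
[out]/[in] = 10^(0.6564) = 4.533

4.53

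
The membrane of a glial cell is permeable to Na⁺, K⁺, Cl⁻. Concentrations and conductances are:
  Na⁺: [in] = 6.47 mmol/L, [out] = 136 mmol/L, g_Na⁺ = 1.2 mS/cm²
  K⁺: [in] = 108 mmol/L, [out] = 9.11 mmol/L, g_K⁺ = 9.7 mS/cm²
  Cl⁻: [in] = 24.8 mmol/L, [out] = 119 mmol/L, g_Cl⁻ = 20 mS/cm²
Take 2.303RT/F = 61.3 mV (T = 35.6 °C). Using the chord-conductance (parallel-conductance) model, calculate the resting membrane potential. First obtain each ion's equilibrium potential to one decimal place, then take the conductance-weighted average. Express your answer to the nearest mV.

-45 mV

E_Na⁺ = (61.3/1)·log₁₀(136/6.47) = 81.1 mV
E_K⁺ = (61.3/1)·log₁₀(9.11/108) = -65.8 mV
E_Cl⁻ = (61.3/-1)·log₁₀(119/24.8) = -41.8 mV
Vm = (Σ gᵢEᵢ)/(Σ gᵢ) = (1.2·81.1 + 9.7·-65.8 + 20·-41.8) / (1.2 + 9.7 + 20)
= -1376.94 / 30.9 = -44.56 mV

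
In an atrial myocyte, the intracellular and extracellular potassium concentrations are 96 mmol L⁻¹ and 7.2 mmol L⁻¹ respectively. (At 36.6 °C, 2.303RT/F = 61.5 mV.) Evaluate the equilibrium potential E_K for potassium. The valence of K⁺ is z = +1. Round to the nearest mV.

-69 mV

E = (61.5/z) · log₁₀([K⁺]_out/[K⁺]_in) with z = +1.
= (61.5/1) · log₁₀(7.2/96) = 61.50 · log₁₀(0.075)
= 61.50 · (-1.1249) = -69.18 mV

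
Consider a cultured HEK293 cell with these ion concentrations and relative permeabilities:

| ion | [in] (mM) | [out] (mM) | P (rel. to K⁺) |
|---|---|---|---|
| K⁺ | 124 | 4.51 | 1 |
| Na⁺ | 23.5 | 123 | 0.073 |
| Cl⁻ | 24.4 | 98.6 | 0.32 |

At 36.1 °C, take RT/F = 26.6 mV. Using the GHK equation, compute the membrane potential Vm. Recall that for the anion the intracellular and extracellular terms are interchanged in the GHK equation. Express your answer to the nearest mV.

-53 mV

Vm = 26.6 · ln[(Σ P·[cation]ₒ + Σ P·[anion]ᵢ) / (Σ P·[cation]ᵢ + Σ P·[anion]ₒ)]
Numerator = 1×4.51 + 0.073×123 + 0.32×24.4 = 21.3
Denominator = 1×124 + 0.073×23.5 + 0.32×98.6 = 157.3
Vm = 26.6 · ln(0.13542) = 26.6 × (-1.9994) = -53.18 mV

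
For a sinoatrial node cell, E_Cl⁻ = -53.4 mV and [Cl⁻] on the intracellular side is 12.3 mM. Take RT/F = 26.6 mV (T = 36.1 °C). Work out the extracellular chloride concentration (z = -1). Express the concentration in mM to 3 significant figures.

Nernst: E = (26.6/-1) · ln([out]/[in]), so ln([out]/[in]) = -53.4 × -1 / 26.6 = 2.0075.
[out]/[in] = e^(2.0075) = 7.445.
[out] = 7.445 × 12.3 = 91.57 mM.

91.6 mM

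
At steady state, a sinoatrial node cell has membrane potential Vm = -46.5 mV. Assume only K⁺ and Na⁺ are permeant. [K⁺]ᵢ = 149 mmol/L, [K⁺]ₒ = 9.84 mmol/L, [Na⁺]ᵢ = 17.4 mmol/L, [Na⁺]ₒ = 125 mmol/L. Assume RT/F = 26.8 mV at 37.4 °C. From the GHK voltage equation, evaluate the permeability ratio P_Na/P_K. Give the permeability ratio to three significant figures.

0.135

Let α = P_Na/P_K. GHK: Vm = 26.8·ln[(Kₒ + α·Naₒ)/(Kᵢ + α·Naᵢ)].
e^(Vm/26.8) = e^(-46.5/26.8) = 0.17639
So 0.17639·(Kᵢ + α·Naᵢ) = Kₒ + α·Naₒ → α = (0.17639·149.0 − 9.84) / (125.0 − 0.17639·17.4)
α = (26.28 − 9.84) / (125.0 − 3.069) = 16.44/121.9 = 0.1348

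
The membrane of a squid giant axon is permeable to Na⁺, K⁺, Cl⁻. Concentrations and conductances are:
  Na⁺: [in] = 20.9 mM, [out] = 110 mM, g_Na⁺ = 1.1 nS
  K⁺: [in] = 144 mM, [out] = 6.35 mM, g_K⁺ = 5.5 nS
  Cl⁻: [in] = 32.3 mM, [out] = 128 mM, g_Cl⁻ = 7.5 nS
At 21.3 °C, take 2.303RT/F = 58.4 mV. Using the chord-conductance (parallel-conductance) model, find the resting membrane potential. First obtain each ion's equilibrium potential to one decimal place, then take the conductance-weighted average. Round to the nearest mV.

-46 mV

E_Na⁺ = (58.4/1)·log₁₀(110/20.9) = 42.1 mV
E_K⁺ = (58.4/1)·log₁₀(6.35/144) = -79.2 mV
E_Cl⁻ = (58.4/-1)·log₁₀(128/32.3) = -34.9 mV
Vm = (Σ gᵢEᵢ)/(Σ gᵢ) = (1.1·42.1 + 5.5·-79.2 + 7.5·-34.9) / (1.1 + 5.5 + 7.5)
= -651.04 / 14.1 = -46.17 mV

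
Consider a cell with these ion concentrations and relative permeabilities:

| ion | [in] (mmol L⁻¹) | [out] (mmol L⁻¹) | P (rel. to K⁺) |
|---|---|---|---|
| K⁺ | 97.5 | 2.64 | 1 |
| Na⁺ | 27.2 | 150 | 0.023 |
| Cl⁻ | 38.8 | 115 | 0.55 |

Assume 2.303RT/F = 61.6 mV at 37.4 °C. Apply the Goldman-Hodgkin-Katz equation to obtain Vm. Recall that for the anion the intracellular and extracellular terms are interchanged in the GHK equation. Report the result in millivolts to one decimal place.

-47.4 mV

Vm = 61.6 · log₁₀[(Σ P·[cation]ₒ + Σ P·[anion]ᵢ) / (Σ P·[cation]ᵢ + Σ P·[anion]ₒ)]
Numerator = 1×2.64 + 0.023×150 + 0.55×38.8 = 27.43
Denominator = 1×97.5 + 0.023×27.2 + 0.55×115 = 161.4
Vm = 61.6 · log₁₀(0.16998) = 61.6 × (-0.7696) = -47.41 mV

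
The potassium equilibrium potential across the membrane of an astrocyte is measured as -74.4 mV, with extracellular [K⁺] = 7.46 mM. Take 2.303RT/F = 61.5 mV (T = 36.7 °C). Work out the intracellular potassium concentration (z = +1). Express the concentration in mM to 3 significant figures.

Nernst: E = (61.5/1) · log₁₀([out]/[in]), so log₁₀([out]/[in]) = -74.4 × 1 / 61.5 = -1.2098.
[out]/[in] = 10^(-1.2098) = 0.06169.
[in] = 7.46 / 0.06169 = 120.9 mM.

121 mM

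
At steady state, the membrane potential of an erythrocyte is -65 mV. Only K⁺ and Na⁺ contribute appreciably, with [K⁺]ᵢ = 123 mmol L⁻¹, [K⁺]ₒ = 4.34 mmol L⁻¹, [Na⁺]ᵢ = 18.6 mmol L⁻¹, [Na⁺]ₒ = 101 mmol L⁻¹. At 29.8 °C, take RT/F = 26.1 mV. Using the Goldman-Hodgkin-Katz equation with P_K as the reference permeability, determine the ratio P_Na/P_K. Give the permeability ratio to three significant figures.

0.0589

Let α = P_Na/P_K. GHK: Vm = 26.1·ln[(Kₒ + α·Naₒ)/(Kᵢ + α·Naᵢ)].
e^(Vm/26.1) = e^(-65.0/26.1) = 0.082875
So 0.082875·(Kᵢ + α·Naᵢ) = Kₒ + α·Naₒ → α = (0.082875·123.0 − 4.34) / (101.0 − 0.082875·18.6)
α = (10.19 − 4.34) / (101.0 − 1.541) = 5.854/99.46 = 0.05885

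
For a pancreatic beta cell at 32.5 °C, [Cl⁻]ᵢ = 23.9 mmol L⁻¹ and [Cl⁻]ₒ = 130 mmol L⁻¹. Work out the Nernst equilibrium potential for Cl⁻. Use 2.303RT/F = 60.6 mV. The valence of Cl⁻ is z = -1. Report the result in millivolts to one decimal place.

E = (60.6/z) · log₁₀([Cl⁻]_out/[Cl⁻]_in) with z = -1.
For an anion, dividing by z = -1 reverses the sign.
= (60.6/-1) · log₁₀(130/23.9) = -60.60 · log₁₀(5.439)
= -60.60 · (0.7355) = -44.57 mV

-44.6 mV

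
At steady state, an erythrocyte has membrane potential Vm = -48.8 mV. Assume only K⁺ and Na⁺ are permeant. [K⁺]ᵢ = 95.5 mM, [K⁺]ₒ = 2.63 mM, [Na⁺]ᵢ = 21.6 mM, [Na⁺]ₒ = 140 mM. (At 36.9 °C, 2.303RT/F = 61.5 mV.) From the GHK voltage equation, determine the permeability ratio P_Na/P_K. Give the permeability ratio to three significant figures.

Let α = P_Na/P_K. GHK: Vm = 61.5·log₁₀[(Kₒ + α·Naₒ)/(Kᵢ + α·Naᵢ)].
10^(Vm/61.5) = 10^(-48.8/61.5) = 0.16088
So 0.16088·(Kᵢ + α·Naᵢ) = Kₒ + α·Naₒ → α = (0.16088·95.5 − 2.63) / (140.0 − 0.16088·21.6)
α = (15.36 − 2.63) / (140.0 − 3.475) = 12.73/136.5 = 0.09327

0.0933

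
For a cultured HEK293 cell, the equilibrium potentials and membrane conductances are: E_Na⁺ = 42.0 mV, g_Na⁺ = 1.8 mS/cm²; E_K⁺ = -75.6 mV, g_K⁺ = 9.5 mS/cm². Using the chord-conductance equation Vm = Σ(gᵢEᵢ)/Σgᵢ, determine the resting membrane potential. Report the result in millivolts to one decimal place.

Σ gᵢEᵢ = 1.8·(42.0) + 9.5·(-75.6) = -642.60
Σ gᵢ = 1.8 + 9.5 = 11.3
Vm = -642.60 / 11.3 = -56.87 mV

-56.9 mV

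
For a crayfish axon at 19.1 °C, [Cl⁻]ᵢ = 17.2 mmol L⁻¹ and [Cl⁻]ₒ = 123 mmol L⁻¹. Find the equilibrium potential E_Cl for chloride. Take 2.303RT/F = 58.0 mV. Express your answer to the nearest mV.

E = (58.0/z) · log₁₀([Cl⁻]_out/[Cl⁻]_in) with z = -1.
For an anion, dividing by z = -1 reverses the sign.
= (58.0/-1) · log₁₀(123/17.2) = -58.00 · log₁₀(7.151)
= -58.00 · (0.8544) = -49.55 mV

-50 mV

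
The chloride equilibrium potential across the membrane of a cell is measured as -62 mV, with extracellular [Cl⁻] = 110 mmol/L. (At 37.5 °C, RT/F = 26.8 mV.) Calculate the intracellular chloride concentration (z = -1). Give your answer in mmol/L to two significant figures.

Nernst: E = (26.8/-1) · ln([out]/[in]), so ln([out]/[in]) = -62.0 × -1 / 26.8 = 2.3134.
[out]/[in] = e^(2.3134) = 10.11.
[in] = 110 / 10.11 = 10.88 mmol/L.

11 mmol/L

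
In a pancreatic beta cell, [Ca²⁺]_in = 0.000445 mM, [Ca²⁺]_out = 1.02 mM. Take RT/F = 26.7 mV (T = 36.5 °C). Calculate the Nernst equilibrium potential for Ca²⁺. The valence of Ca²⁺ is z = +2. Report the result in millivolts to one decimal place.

103.3 mV

E = (26.7/z) · ln([Ca²⁺]_out/[Ca²⁺]_in) with z = +2.
= (26.7/2) · ln(1.02/0.000445) = 13.35 · ln(2292)
= 13.35 · (7.7372) = 103.29 mV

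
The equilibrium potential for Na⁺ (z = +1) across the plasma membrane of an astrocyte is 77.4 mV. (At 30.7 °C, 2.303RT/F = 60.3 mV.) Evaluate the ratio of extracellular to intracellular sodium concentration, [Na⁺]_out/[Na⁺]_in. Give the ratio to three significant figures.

log₁₀([out]/[in]) = E·z/(60.3) = 77.4 × 1 / 60.3 = 1.2836
[out]/[in] = 10^(1.2836) = 19.21

19.2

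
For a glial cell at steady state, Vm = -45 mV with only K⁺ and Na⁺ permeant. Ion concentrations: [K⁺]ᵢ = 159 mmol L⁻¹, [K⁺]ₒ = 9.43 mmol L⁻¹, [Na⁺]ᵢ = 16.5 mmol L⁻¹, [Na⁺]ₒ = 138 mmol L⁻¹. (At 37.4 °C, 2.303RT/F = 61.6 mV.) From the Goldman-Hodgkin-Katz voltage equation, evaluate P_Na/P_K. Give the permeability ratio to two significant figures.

Let α = P_Na/P_K. GHK: Vm = 61.6·log₁₀[(Kₒ + α·Naₒ)/(Kᵢ + α·Naᵢ)].
10^(Vm/61.6) = 10^(-45.0/61.6) = 0.18599
So 0.18599·(Kᵢ + α·Naᵢ) = Kₒ + α·Naₒ → α = (0.18599·159.0 − 9.43) / (138.0 − 0.18599·16.5)
α = (29.57 − 9.43) / (138.0 − 3.069) = 20.14/134.9 = 0.1493

0.15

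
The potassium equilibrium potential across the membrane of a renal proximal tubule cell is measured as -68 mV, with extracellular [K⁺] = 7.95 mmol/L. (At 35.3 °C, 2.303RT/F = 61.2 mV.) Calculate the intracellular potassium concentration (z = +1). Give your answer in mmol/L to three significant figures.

103 mmol/L

Nernst: E = (61.2/1) · log₁₀([out]/[in]), so log₁₀([out]/[in]) = -68.0 × 1 / 61.2 = -1.1111.
[out]/[in] = 10^(-1.1111) = 0.07743.
[in] = 7.95 / 0.07743 = 102.7 mmol/L.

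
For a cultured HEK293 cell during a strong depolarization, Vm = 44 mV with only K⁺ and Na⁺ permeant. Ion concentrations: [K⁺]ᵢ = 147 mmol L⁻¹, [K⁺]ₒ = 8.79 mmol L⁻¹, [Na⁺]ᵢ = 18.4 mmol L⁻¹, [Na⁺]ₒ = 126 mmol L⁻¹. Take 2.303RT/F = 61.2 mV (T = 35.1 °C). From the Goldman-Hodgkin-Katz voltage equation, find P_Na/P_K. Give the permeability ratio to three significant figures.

Let α = P_Na/P_K. GHK: Vm = 61.2·log₁₀[(Kₒ + α·Naₒ)/(Kᵢ + α·Naᵢ)].
10^(Vm/61.2) = 10^(44.0/61.2) = 5.2355
So 5.2355·(Kᵢ + α·Naᵢ) = Kₒ + α·Naₒ → α = (5.2355·147.0 − 8.79) / (126.0 − 5.2355·18.4)
α = (769.6 − 8.79) / (126.0 − 96.33) = 760.8/29.67 = 25.64

25.6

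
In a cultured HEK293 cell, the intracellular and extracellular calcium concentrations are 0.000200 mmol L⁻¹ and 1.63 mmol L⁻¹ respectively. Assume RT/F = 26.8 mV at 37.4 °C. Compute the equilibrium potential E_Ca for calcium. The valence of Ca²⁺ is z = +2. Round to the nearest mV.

121 mV

E = (26.8/z) · ln([Ca²⁺]_out/[Ca²⁺]_in) with z = +2.
= (26.8/2) · ln(1.63/0.000200) = 13.40 · ln(8150)
= 13.40 · (9.0058) = 120.68 mV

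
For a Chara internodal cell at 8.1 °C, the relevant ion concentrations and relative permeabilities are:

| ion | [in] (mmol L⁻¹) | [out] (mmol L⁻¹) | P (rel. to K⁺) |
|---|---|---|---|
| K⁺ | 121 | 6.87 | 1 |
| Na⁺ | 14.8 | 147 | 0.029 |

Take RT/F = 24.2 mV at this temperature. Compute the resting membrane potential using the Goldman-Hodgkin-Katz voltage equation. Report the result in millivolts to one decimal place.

-57.8 mV

Vm = 24.2 · ln[(Σ P·[cation]ₒ + Σ P·[anion]ᵢ) / (Σ P·[cation]ᵢ + Σ P·[anion]ₒ)]
Numerator = 1×6.87 + 0.029×147 = 11.13
Denominator = 1×121 + 0.029×14.8 = 121.4
Vm = 24.2 · ln(0.091683) = 24.2 × (-2.3894) = -57.82 mV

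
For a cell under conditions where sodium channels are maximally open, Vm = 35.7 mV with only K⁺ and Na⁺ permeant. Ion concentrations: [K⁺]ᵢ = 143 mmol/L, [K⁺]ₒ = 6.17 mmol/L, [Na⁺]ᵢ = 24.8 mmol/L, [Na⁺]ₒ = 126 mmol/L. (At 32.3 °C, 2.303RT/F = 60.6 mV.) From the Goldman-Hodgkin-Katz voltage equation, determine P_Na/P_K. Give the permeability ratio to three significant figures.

18.5

Let α = P_Na/P_K. GHK: Vm = 60.6·log₁₀[(Kₒ + α·Naₒ)/(Kᵢ + α·Naᵢ)].
10^(Vm/60.6) = 10^(35.7/60.6) = 3.8825
So 3.8825·(Kᵢ + α·Naᵢ) = Kₒ + α·Naₒ → α = (3.8825·143.0 − 6.17) / (126.0 − 3.8825·24.8)
α = (555.2 − 6.17) / (126.0 − 96.29) = 549/29.71 = 18.48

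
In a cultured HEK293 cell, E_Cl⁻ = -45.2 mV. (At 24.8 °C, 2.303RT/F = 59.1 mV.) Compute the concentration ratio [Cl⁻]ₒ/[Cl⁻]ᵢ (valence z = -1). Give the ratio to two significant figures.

5.8

log₁₀([out]/[in]) = E·z/(59.1) = -45.2 × -1 / 59.1 = 0.7648
[out]/[in] = 10^(0.7648) = 5.818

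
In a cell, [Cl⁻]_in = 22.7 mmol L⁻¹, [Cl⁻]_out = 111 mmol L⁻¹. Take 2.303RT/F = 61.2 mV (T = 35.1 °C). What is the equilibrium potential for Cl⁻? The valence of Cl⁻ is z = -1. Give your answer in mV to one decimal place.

E = (61.2/z) · log₁₀([Cl⁻]_out/[Cl⁻]_in) with z = -1.
For an anion, dividing by z = -1 reverses the sign.
= (61.2/-1) · log₁₀(111/22.7) = -61.20 · log₁₀(4.89)
= -61.20 · (0.6893) = -42.18 mV

-42.2 mV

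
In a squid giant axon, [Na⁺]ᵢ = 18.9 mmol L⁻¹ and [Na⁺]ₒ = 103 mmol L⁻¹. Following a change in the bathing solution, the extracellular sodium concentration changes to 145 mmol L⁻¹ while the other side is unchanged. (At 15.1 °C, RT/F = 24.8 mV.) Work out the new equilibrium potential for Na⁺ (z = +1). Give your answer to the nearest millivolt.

51 mV

After the shift: [Na⁺]_out = 145, [Na⁺]_in = 18.9 mmol L⁻¹.
E_new = (24.8/1)·ln(145/18.9) = 24.80 · (2.0376) = 50.53 mV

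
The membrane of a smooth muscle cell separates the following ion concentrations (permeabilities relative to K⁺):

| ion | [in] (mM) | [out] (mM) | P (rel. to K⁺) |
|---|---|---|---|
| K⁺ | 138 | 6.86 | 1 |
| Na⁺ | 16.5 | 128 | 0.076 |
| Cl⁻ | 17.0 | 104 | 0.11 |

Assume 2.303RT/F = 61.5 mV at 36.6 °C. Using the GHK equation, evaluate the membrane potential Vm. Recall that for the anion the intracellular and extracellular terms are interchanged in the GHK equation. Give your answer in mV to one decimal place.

Vm = 61.5 · log₁₀[(Σ P·[cation]ₒ + Σ P·[anion]ᵢ) / (Σ P·[cation]ᵢ + Σ P·[anion]ₒ)]
Numerator = 1×6.86 + 0.076×128 + 0.11×17.0 = 18.46
Denominator = 1×138 + 0.076×16.5 + 0.11×104 = 150.7
Vm = 61.5 · log₁₀(0.12249) = 61.5 × (-0.9119) = -56.08 mV

-56.1 mV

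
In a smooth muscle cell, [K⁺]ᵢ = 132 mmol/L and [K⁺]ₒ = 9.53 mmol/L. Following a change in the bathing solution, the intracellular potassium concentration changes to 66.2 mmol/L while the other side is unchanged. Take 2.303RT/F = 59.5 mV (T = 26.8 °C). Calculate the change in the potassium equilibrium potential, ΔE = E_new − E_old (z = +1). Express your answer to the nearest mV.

18 mV

E_old = (59.5/1)·log₁₀(9.53/132) = -67.92 mV
E_new = (59.5/1)·log₁₀(9.53/66.2) = -50.09 mV
ΔE = -50.09 − (-67.92) = 17.83 mV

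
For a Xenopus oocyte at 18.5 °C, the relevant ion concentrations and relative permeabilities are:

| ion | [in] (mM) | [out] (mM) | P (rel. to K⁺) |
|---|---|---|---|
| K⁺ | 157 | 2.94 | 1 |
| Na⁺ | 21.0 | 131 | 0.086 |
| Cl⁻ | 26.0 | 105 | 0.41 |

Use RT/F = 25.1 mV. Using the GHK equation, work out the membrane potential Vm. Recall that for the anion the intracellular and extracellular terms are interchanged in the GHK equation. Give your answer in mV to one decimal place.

-52.6 mV

Vm = 25.1 · ln[(Σ P·[cation]ₒ + Σ P·[anion]ᵢ) / (Σ P·[cation]ᵢ + Σ P·[anion]ₒ)]
Numerator = 1×2.94 + 0.086×131 + 0.41×26.0 = 24.87
Denominator = 1×157 + 0.086×21.0 + 0.41×105 = 201.9
Vm = 25.1 · ln(0.12319) = 25.1 × (-2.0941) = -52.56 mV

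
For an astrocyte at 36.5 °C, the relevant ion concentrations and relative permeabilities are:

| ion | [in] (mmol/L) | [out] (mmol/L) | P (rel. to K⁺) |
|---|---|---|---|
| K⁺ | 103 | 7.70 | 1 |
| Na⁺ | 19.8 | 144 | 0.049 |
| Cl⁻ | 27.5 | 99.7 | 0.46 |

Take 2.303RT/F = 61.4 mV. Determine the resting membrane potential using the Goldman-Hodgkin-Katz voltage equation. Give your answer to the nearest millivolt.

Vm = 61.4 · log₁₀[(Σ P·[cation]ₒ + Σ P·[anion]ᵢ) / (Σ P·[cation]ᵢ + Σ P·[anion]ₒ)]
Numerator = 1×7.70 + 0.049×144 + 0.46×27.5 = 27.41
Denominator = 1×103 + 0.049×19.8 + 0.46×99.7 = 149.8
Vm = 61.4 · log₁₀(0.18291) = 61.4 × (-0.7378) = -45.30 mV

-45 mV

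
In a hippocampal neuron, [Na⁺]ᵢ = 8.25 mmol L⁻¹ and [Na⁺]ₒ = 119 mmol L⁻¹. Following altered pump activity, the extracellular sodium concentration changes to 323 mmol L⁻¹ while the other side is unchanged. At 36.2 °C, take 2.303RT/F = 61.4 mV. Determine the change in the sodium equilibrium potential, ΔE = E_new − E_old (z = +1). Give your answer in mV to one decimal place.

26.6 mV

E_old = (61.4/1)·log₁₀(119/8.25) = 71.17 mV
E_new = (61.4/1)·log₁₀(323/8.25) = 97.79 mV
ΔE = 97.79 − (71.17) = 26.63 mV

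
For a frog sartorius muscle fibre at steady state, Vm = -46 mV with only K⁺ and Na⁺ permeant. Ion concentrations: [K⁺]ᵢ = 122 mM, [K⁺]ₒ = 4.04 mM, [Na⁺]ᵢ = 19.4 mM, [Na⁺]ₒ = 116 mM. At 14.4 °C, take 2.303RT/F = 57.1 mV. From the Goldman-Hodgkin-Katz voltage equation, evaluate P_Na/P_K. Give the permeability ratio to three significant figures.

Let α = P_Na/P_K. GHK: Vm = 57.1·log₁₀[(Kₒ + α·Naₒ)/(Kᵢ + α·Naᵢ)].
10^(Vm/57.1) = 10^(-46.0/57.1) = 0.15646
So 0.15646·(Kᵢ + α·Naᵢ) = Kₒ + α·Naₒ → α = (0.15646·122.0 − 4.04) / (116.0 − 0.15646·19.4)
α = (19.09 − 4.04) / (116.0 − 3.035) = 15.05/113 = 0.1332

0.133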